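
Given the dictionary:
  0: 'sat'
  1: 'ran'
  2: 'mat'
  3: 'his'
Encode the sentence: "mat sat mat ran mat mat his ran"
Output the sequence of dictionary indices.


Look up each word in the dictionary:
  'mat' -> 2
  'sat' -> 0
  'mat' -> 2
  'ran' -> 1
  'mat' -> 2
  'mat' -> 2
  'his' -> 3
  'ran' -> 1

Encoded: [2, 0, 2, 1, 2, 2, 3, 1]


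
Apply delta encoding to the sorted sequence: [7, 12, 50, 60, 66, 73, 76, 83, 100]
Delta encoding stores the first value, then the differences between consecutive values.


First value: 7
Deltas:
  12 - 7 = 5
  50 - 12 = 38
  60 - 50 = 10
  66 - 60 = 6
  73 - 66 = 7
  76 - 73 = 3
  83 - 76 = 7
  100 - 83 = 17


Delta encoded: [7, 5, 38, 10, 6, 7, 3, 7, 17]


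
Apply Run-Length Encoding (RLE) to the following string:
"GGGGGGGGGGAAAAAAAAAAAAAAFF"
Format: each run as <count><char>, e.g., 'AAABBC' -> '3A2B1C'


Scanning runs left to right:
  i=0: run of 'G' x 10 -> '10G'
  i=10: run of 'A' x 14 -> '14A'
  i=24: run of 'F' x 2 -> '2F'

RLE = 10G14A2F


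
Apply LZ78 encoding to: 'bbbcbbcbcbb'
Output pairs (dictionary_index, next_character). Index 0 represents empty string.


LZ78 encoding steps:
Dictionary: {0: ''}
Step 1: w='' (idx 0), next='b' -> output (0, 'b'), add 'b' as idx 1
Step 2: w='b' (idx 1), next='b' -> output (1, 'b'), add 'bb' as idx 2
Step 3: w='' (idx 0), next='c' -> output (0, 'c'), add 'c' as idx 3
Step 4: w='bb' (idx 2), next='c' -> output (2, 'c'), add 'bbc' as idx 4
Step 5: w='b' (idx 1), next='c' -> output (1, 'c'), add 'bc' as idx 5
Step 6: w='bb' (idx 2), end of input -> output (2, '')


Encoded: [(0, 'b'), (1, 'b'), (0, 'c'), (2, 'c'), (1, 'c'), (2, '')]


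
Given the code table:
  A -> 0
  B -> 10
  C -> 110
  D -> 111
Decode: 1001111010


Decoding:
10 -> B
0 -> A
111 -> D
10 -> B
10 -> B


Result: BADBB


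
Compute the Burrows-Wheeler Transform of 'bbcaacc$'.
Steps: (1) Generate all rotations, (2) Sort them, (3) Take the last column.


Rotations (sorted):
  0: $bbcaacc -> last char: c
  1: aacc$bbc -> last char: c
  2: acc$bbca -> last char: a
  3: bbcaacc$ -> last char: $
  4: bcaacc$b -> last char: b
  5: c$bbcaac -> last char: c
  6: caacc$bb -> last char: b
  7: cc$bbcaa -> last char: a


BWT = cca$bcba


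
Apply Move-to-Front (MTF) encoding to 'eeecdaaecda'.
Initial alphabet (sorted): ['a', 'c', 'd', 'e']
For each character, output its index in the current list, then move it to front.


MTF encoding:
'e': index 3 in ['a', 'c', 'd', 'e'] -> ['e', 'a', 'c', 'd']
'e': index 0 in ['e', 'a', 'c', 'd'] -> ['e', 'a', 'c', 'd']
'e': index 0 in ['e', 'a', 'c', 'd'] -> ['e', 'a', 'c', 'd']
'c': index 2 in ['e', 'a', 'c', 'd'] -> ['c', 'e', 'a', 'd']
'd': index 3 in ['c', 'e', 'a', 'd'] -> ['d', 'c', 'e', 'a']
'a': index 3 in ['d', 'c', 'e', 'a'] -> ['a', 'd', 'c', 'e']
'a': index 0 in ['a', 'd', 'c', 'e'] -> ['a', 'd', 'c', 'e']
'e': index 3 in ['a', 'd', 'c', 'e'] -> ['e', 'a', 'd', 'c']
'c': index 3 in ['e', 'a', 'd', 'c'] -> ['c', 'e', 'a', 'd']
'd': index 3 in ['c', 'e', 'a', 'd'] -> ['d', 'c', 'e', 'a']
'a': index 3 in ['d', 'c', 'e', 'a'] -> ['a', 'd', 'c', 'e']


Output: [3, 0, 0, 2, 3, 3, 0, 3, 3, 3, 3]


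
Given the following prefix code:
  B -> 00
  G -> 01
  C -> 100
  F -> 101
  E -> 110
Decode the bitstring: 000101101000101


Decoding step by step:
Bits 00 -> B
Bits 01 -> G
Bits 01 -> G
Bits 101 -> F
Bits 00 -> B
Bits 01 -> G
Bits 01 -> G


Decoded message: BGGFBGG


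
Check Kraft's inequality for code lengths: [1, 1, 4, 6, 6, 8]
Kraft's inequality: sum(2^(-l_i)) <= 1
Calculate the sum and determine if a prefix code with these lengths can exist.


Sum = 2^(-1) + 2^(-1) + 2^(-4) + 2^(-6) + 2^(-6) + 2^(-8)
    = 0.5 + 0.5 + 0.0625 + 0.015625 + 0.015625 + 0.00390625
    = 281/256 = 1.09765625
Since 1.09765625 > 1, Kraft's inequality is NOT satisfied.
A prefix code with these lengths CANNOT exist.

Kraft sum = 1.09765625. Not satisfied.


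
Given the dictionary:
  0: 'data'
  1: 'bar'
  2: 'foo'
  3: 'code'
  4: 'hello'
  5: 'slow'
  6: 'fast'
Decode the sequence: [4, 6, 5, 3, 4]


Look up each index in the dictionary:
  4 -> 'hello'
  6 -> 'fast'
  5 -> 'slow'
  3 -> 'code'
  4 -> 'hello'

Decoded: "hello fast slow code hello"


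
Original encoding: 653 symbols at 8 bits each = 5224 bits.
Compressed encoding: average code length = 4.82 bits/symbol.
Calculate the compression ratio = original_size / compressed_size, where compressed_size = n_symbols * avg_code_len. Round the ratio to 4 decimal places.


original_size = n_symbols * orig_bits = 653 * 8 = 5224 bits
compressed_size = n_symbols * avg_code_len = 653 * 4.82 = 3147.46 bits
ratio = original_size / compressed_size = 5224 / 3147.46 = 1.6598

Compression ratio = 1.6598


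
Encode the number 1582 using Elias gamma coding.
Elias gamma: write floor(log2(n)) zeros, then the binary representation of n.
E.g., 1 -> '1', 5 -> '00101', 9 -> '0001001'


num_bits = floor(log2(1582)) + 1 = 11
leading_zeros = num_bits - 1 = 10
binary(1582) = 11000101110

Elias gamma(1582) = '0000000000' + '11000101110' = 000000000011000101110 (21 bits)


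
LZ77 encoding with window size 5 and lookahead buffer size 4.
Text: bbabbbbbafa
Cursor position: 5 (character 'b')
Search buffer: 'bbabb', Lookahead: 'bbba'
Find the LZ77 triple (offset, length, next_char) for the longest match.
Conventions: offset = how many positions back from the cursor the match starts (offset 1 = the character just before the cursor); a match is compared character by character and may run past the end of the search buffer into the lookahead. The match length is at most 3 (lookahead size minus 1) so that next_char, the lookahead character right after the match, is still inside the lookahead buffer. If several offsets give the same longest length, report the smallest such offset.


Try each offset into the search buffer:
  offset=1 (pos 4, char 'b'): match length 3
  offset=2 (pos 3, char 'b'): match length 3
  offset=3 (pos 2, char 'a'): match length 0
  offset=4 (pos 1, char 'b'): match length 1
  offset=5 (pos 0, char 'b'): match length 2
Longest match has length 3, found at offsets 1, 2; take the smallest, offset 1.
next_char = character at position 5 + 3 = 8 -> 'a'

Best match: offset=1, length=3 (matching 'bbb' starting at position 4)
LZ77 triple: (1, 3, 'a')


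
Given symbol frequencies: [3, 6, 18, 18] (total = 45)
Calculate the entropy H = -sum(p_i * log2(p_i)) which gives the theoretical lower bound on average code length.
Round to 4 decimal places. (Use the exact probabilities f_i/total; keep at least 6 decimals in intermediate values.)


Per-symbol terms -p_i * log2(p_i) with p_i = f_i/45:
  p = 3/45 = 0.066667: log2(p) = -3.906891, -p*log2(p) = 0.260459
  p = 6/45 = 0.133333: log2(p) = -2.906891, -p*log2(p) = 0.387585
  p = 18/45 = 0.400000: log2(p) = -1.321928, -p*log2(p) = 0.528771
  p = 18/45 = 0.400000: log2(p) = -1.321928, -p*log2(p) = 0.528771
H = 0.260459 + 0.387585 + 0.528771 + 0.528771 = 1.705586

H = 1.7056 bits/symbol


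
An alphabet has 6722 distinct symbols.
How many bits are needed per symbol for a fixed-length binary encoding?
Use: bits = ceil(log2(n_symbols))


log2(6722) = 12.7147
Bracket: 2^12 = 4096 < 6722 <= 2^13 = 8192
So ceil(log2(6722)) = 13

bits = ceil(log2(6722)) = ceil(12.7147) = 13 bits


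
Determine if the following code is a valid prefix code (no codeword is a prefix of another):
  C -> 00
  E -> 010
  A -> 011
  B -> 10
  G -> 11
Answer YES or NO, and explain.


Checking each pair (does one codeword prefix another?):
  C='00' vs E='010': no prefix
  C='00' vs A='011': no prefix
  C='00' vs B='10': no prefix
  C='00' vs G='11': no prefix
  E='010' vs C='00': no prefix
  E='010' vs A='011': no prefix
  E='010' vs B='10': no prefix
  E='010' vs G='11': no prefix
  A='011' vs C='00': no prefix
  A='011' vs E='010': no prefix
  A='011' vs B='10': no prefix
  A='011' vs G='11': no prefix
  B='10' vs C='00': no prefix
  B='10' vs E='010': no prefix
  B='10' vs A='011': no prefix
  B='10' vs G='11': no prefix
  G='11' vs C='00': no prefix
  G='11' vs E='010': no prefix
  G='11' vs A='011': no prefix
  G='11' vs B='10': no prefix
No violation found over all pairs.

YES -- this is a valid prefix code. No codeword is a prefix of any other codeword.


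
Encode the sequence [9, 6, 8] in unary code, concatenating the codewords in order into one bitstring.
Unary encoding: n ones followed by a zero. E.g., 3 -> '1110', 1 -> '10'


Encode each number as n ones followed by a terminating 0:
  9 -> 1111111110 (10 bits)
  6 -> 1111110 (7 bits)
  8 -> 111111110 (9 bits)
Total length = 10 + 7 + 9 = 26 bits.

Unary([9, 6, 8]) = 11111111101111110111111110 (26 bits)


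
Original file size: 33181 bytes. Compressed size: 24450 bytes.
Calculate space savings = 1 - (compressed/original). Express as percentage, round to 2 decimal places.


ratio = compressed/original = 24450/33181 = 0.736867
savings = 1 - ratio = 1 - 0.736867 = 0.263133
as a percentage: 0.263133 * 100 = 26.31%

Space savings = 1 - 24450/33181 = 26.31%


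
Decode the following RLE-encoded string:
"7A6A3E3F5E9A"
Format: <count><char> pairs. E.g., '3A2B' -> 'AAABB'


Expanding each <count><char> pair:
  7A -> 'AAAAAAA'
  6A -> 'AAAAAA'
  3E -> 'EEE'
  3F -> 'FFF'
  5E -> 'EEEEE'
  9A -> 'AAAAAAAAA'

Decoded = AAAAAAAAAAAAAEEEFFFEEEEEAAAAAAAAA


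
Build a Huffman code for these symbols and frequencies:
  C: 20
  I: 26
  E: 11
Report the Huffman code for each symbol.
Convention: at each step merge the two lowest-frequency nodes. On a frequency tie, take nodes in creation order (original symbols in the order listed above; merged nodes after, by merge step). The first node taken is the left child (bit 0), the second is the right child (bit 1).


Huffman tree construction:
Step 1: Merge E(11) + C(20) = 31
Step 2: Merge I(26) + (E+C)(31) = 57
Read each symbol's code off the tree from the root (left child = 0, right child = 1).

Codes:
  C: 11 (length 2)
  I: 0 (length 1)
  E: 10 (length 2)
Average code length: 88/57 = 1.5439 bits/symbol


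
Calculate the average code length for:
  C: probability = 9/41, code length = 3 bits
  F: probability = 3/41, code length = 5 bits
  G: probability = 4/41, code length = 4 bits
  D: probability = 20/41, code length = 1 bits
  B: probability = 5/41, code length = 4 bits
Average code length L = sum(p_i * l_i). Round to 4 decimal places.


Weighted contributions p_i * l_i:
  C: (9/41) * 3 = 27/41
  F: (3/41) * 5 = 15/41
  G: (4/41) * 4 = 16/41
  D: (20/41) * 1 = 20/41
  B: (5/41) * 4 = 20/41
Sum = (27 + 15 + 16 + 20 + 20)/41 = 98/41

L = 98/41 = 2.3902 bits/symbol


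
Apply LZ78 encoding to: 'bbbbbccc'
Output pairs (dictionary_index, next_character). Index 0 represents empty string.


LZ78 encoding steps:
Dictionary: {0: ''}
Step 1: w='' (idx 0), next='b' -> output (0, 'b'), add 'b' as idx 1
Step 2: w='b' (idx 1), next='b' -> output (1, 'b'), add 'bb' as idx 2
Step 3: w='bb' (idx 2), next='c' -> output (2, 'c'), add 'bbc' as idx 3
Step 4: w='' (idx 0), next='c' -> output (0, 'c'), add 'c' as idx 4
Step 5: w='c' (idx 4), end of input -> output (4, '')


Encoded: [(0, 'b'), (1, 'b'), (2, 'c'), (0, 'c'), (4, '')]


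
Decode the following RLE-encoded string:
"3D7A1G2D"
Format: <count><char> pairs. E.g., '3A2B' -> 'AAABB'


Expanding each <count><char> pair:
  3D -> 'DDD'
  7A -> 'AAAAAAA'
  1G -> 'G'
  2D -> 'DD'

Decoded = DDDAAAAAAAGDD


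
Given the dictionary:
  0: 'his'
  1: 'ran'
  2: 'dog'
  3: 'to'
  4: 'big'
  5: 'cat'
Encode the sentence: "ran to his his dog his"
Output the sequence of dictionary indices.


Look up each word in the dictionary:
  'ran' -> 1
  'to' -> 3
  'his' -> 0
  'his' -> 0
  'dog' -> 2
  'his' -> 0

Encoded: [1, 3, 0, 0, 2, 0]


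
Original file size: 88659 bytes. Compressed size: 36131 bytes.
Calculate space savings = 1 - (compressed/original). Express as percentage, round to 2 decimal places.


ratio = compressed/original = 36131/88659 = 0.407528
savings = 1 - ratio = 1 - 0.407528 = 0.592472
as a percentage: 0.592472 * 100 = 59.25%

Space savings = 1 - 36131/88659 = 59.25%


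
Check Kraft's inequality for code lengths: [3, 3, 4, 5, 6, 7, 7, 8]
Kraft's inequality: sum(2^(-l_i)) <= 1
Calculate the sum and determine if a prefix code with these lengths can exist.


Sum = 2^(-3) + 2^(-3) + 2^(-4) + 2^(-5) + 2^(-6) + 2^(-7) + 2^(-7) + 2^(-8)
    = 0.125 + 0.125 + 0.0625 + 0.03125 + 0.015625 + 0.0078125 + 0.0078125 + 0.00390625
    = 97/256 = 0.37890625
Since 0.37890625 <= 1, Kraft's inequality IS satisfied.
A prefix code with these lengths CAN exist.

Kraft sum = 0.37890625. Satisfied.


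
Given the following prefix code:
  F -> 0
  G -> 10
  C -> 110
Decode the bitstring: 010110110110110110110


Decoding step by step:
Bits 0 -> F
Bits 10 -> G
Bits 110 -> C
Bits 110 -> C
Bits 110 -> C
Bits 110 -> C
Bits 110 -> C
Bits 110 -> C


Decoded message: FGCCCCCC


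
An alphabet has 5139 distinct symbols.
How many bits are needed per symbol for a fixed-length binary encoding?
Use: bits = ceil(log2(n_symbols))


log2(5139) = 12.3273
Bracket: 2^12 = 4096 < 5139 <= 2^13 = 8192
So ceil(log2(5139)) = 13

bits = ceil(log2(5139)) = ceil(12.3273) = 13 bits


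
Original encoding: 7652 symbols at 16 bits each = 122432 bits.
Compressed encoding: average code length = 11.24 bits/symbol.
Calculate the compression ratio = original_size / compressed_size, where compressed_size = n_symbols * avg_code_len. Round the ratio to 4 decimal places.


original_size = n_symbols * orig_bits = 7652 * 16 = 122432 bits
compressed_size = n_symbols * avg_code_len = 7652 * 11.24 = 86008.48 bits
ratio = original_size / compressed_size = 122432 / 86008.48 = 1.4235

Compression ratio = 1.4235


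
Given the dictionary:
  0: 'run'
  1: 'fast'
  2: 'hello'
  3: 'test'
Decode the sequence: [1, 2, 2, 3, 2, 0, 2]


Look up each index in the dictionary:
  1 -> 'fast'
  2 -> 'hello'
  2 -> 'hello'
  3 -> 'test'
  2 -> 'hello'
  0 -> 'run'
  2 -> 'hello'

Decoded: "fast hello hello test hello run hello"


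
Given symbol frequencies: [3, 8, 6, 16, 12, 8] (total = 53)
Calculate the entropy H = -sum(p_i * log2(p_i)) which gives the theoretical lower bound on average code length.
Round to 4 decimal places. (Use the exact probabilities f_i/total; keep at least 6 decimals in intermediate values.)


Per-symbol terms -p_i * log2(p_i) with p_i = f_i/53:
  p = 3/53 = 0.056604: log2(p) = -4.142958, -p*log2(p) = 0.234507
  p = 8/53 = 0.150943: log2(p) = -2.727920, -p*log2(p) = 0.411762
  p = 6/53 = 0.113208: log2(p) = -3.142958, -p*log2(p) = 0.355807
  p = 16/53 = 0.301887: log2(p) = -1.727920, -p*log2(p) = 0.521636
  p = 12/53 = 0.226415: log2(p) = -2.142958, -p*log2(p) = 0.485198
  p = 8/53 = 0.150943: log2(p) = -2.727920, -p*log2(p) = 0.411762
H = 0.234507 + 0.411762 + 0.355807 + 0.521636 + 0.485198 + 0.411762 = 2.420672

H = 2.4207 bits/symbol


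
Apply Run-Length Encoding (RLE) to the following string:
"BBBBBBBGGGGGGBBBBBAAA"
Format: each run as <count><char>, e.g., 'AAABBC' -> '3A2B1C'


Scanning runs left to right:
  i=0: run of 'B' x 7 -> '7B'
  i=7: run of 'G' x 6 -> '6G'
  i=13: run of 'B' x 5 -> '5B'
  i=18: run of 'A' x 3 -> '3A'

RLE = 7B6G5B3A


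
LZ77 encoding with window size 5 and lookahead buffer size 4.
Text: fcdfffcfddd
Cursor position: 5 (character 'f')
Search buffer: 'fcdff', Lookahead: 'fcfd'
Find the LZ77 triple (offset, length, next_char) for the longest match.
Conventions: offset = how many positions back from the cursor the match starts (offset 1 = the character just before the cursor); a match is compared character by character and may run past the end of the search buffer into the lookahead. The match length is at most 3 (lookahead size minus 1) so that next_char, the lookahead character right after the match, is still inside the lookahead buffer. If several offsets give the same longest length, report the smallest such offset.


Try each offset into the search buffer:
  offset=1 (pos 4, char 'f'): match length 1
  offset=2 (pos 3, char 'f'): match length 1
  offset=3 (pos 2, char 'd'): match length 0
  offset=4 (pos 1, char 'c'): match length 0
  offset=5 (pos 0, char 'f'): match length 2
Longest match has length 2 at offset 5.
next_char = character at position 5 + 2 = 7 -> 'f'

Best match: offset=5, length=2 (matching 'fc' starting at position 0)
LZ77 triple: (5, 2, 'f')


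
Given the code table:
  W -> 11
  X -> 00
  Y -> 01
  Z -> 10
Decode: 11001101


Decoding:
11 -> W
00 -> X
11 -> W
01 -> Y


Result: WXWY


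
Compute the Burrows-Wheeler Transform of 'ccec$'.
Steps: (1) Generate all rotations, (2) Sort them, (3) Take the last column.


Rotations (sorted):
  0: $ccec -> last char: c
  1: c$cce -> last char: e
  2: ccec$ -> last char: $
  3: cec$c -> last char: c
  4: ec$cc -> last char: c


BWT = ce$cc


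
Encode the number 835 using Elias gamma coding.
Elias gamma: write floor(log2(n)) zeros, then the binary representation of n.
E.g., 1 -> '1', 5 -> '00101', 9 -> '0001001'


num_bits = floor(log2(835)) + 1 = 10
leading_zeros = num_bits - 1 = 9
binary(835) = 1101000011

Elias gamma(835) = '000000000' + '1101000011' = 0000000001101000011 (19 bits)


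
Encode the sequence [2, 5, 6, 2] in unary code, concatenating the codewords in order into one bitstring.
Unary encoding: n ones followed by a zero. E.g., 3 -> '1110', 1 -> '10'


Encode each number as n ones followed by a terminating 0:
  2 -> 110 (3 bits)
  5 -> 111110 (6 bits)
  6 -> 1111110 (7 bits)
  2 -> 110 (3 bits)
Total length = 3 + 6 + 7 + 3 = 19 bits.

Unary([2, 5, 6, 2]) = 1101111101111110110 (19 bits)


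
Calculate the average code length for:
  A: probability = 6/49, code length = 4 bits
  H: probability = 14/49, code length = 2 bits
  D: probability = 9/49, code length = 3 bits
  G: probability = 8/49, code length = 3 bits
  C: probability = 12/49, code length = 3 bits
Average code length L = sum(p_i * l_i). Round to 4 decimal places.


Weighted contributions p_i * l_i:
  A: (6/49) * 4 = 24/49
  H: (14/49) * 2 = 28/49
  D: (9/49) * 3 = 27/49
  G: (8/49) * 3 = 24/49
  C: (12/49) * 3 = 36/49
Sum = (24 + 28 + 27 + 24 + 36)/49 = 139/49

L = 139/49 = 2.8367 bits/symbol


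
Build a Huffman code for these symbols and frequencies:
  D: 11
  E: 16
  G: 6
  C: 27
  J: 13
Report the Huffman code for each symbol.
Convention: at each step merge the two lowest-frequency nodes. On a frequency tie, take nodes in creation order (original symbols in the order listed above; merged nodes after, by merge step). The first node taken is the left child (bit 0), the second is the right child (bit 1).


Huffman tree construction:
Step 1: Merge G(6) + D(11) = 17
Step 2: Merge J(13) + E(16) = 29
Step 3: Merge (G+D)(17) + C(27) = 44
Step 4: Merge (J+E)(29) + ((G+D)+C)(44) = 73
Read each symbol's code off the tree from the root (left child = 0, right child = 1).

Codes:
  D: 101 (length 3)
  E: 01 (length 2)
  G: 100 (length 3)
  C: 11 (length 2)
  J: 00 (length 2)
Average code length: 163/73 = 2.2329 bits/symbol


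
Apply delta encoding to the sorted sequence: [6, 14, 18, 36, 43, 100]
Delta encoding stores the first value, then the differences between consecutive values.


First value: 6
Deltas:
  14 - 6 = 8
  18 - 14 = 4
  36 - 18 = 18
  43 - 36 = 7
  100 - 43 = 57


Delta encoded: [6, 8, 4, 18, 7, 57]


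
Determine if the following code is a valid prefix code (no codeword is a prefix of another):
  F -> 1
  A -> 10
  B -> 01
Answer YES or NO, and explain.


Checking each pair (does one codeword prefix another?):
  F='1' vs A='10': prefix -- VIOLATION

NO -- this is NOT a valid prefix code. F (1) is a prefix of A (10).


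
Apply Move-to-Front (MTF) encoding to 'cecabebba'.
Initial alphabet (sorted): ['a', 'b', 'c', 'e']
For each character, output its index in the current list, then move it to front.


MTF encoding:
'c': index 2 in ['a', 'b', 'c', 'e'] -> ['c', 'a', 'b', 'e']
'e': index 3 in ['c', 'a', 'b', 'e'] -> ['e', 'c', 'a', 'b']
'c': index 1 in ['e', 'c', 'a', 'b'] -> ['c', 'e', 'a', 'b']
'a': index 2 in ['c', 'e', 'a', 'b'] -> ['a', 'c', 'e', 'b']
'b': index 3 in ['a', 'c', 'e', 'b'] -> ['b', 'a', 'c', 'e']
'e': index 3 in ['b', 'a', 'c', 'e'] -> ['e', 'b', 'a', 'c']
'b': index 1 in ['e', 'b', 'a', 'c'] -> ['b', 'e', 'a', 'c']
'b': index 0 in ['b', 'e', 'a', 'c'] -> ['b', 'e', 'a', 'c']
'a': index 2 in ['b', 'e', 'a', 'c'] -> ['a', 'b', 'e', 'c']


Output: [2, 3, 1, 2, 3, 3, 1, 0, 2]


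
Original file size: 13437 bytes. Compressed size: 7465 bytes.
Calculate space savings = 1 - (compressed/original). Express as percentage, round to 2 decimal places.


ratio = compressed/original = 7465/13437 = 0.555556
savings = 1 - ratio = 1 - 0.555556 = 0.444444
as a percentage: 0.444444 * 100 = 44.44%

Space savings = 1 - 7465/13437 = 44.44%


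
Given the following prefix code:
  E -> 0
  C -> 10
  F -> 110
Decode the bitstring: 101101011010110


Decoding step by step:
Bits 10 -> C
Bits 110 -> F
Bits 10 -> C
Bits 110 -> F
Bits 10 -> C
Bits 110 -> F


Decoded message: CFCFCF


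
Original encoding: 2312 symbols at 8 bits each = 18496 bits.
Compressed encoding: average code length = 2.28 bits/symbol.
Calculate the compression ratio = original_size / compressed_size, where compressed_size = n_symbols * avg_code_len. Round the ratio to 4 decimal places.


original_size = n_symbols * orig_bits = 2312 * 8 = 18496 bits
compressed_size = n_symbols * avg_code_len = 2312 * 2.28 = 5271.36 bits
ratio = original_size / compressed_size = 18496 / 5271.36 = 3.5088

Compression ratio = 3.5088


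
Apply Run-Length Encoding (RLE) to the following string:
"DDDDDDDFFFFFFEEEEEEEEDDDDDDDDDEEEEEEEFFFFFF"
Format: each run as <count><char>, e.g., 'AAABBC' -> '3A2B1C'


Scanning runs left to right:
  i=0: run of 'D' x 7 -> '7D'
  i=7: run of 'F' x 6 -> '6F'
  i=13: run of 'E' x 8 -> '8E'
  i=21: run of 'D' x 9 -> '9D'
  i=30: run of 'E' x 7 -> '7E'
  i=37: run of 'F' x 6 -> '6F'

RLE = 7D6F8E9D7E6F


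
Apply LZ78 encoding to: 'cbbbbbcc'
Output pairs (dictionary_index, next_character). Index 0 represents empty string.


LZ78 encoding steps:
Dictionary: {0: ''}
Step 1: w='' (idx 0), next='c' -> output (0, 'c'), add 'c' as idx 1
Step 2: w='' (idx 0), next='b' -> output (0, 'b'), add 'b' as idx 2
Step 3: w='b' (idx 2), next='b' -> output (2, 'b'), add 'bb' as idx 3
Step 4: w='bb' (idx 3), next='c' -> output (3, 'c'), add 'bbc' as idx 4
Step 5: w='c' (idx 1), end of input -> output (1, '')


Encoded: [(0, 'c'), (0, 'b'), (2, 'b'), (3, 'c'), (1, '')]


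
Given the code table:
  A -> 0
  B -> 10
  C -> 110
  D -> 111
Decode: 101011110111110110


Decoding:
10 -> B
10 -> B
111 -> D
10 -> B
111 -> D
110 -> C
110 -> C


Result: BBDBDCC


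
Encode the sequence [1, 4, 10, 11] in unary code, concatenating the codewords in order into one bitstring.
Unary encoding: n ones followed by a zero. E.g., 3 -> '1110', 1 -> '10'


Encode each number as n ones followed by a terminating 0:
  1 -> 10 (2 bits)
  4 -> 11110 (5 bits)
  10 -> 11111111110 (11 bits)
  11 -> 111111111110 (12 bits)
Total length = 2 + 5 + 11 + 12 = 30 bits.

Unary([1, 4, 10, 11]) = 101111011111111110111111111110 (30 bits)


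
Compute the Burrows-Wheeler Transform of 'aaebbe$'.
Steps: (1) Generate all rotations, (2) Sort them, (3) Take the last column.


Rotations (sorted):
  0: $aaebbe -> last char: e
  1: aaebbe$ -> last char: $
  2: aebbe$a -> last char: a
  3: bbe$aae -> last char: e
  4: be$aaeb -> last char: b
  5: e$aaebb -> last char: b
  6: ebbe$aa -> last char: a


BWT = e$aebba


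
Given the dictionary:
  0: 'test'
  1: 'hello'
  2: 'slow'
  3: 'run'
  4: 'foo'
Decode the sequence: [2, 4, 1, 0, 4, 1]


Look up each index in the dictionary:
  2 -> 'slow'
  4 -> 'foo'
  1 -> 'hello'
  0 -> 'test'
  4 -> 'foo'
  1 -> 'hello'

Decoded: "slow foo hello test foo hello"


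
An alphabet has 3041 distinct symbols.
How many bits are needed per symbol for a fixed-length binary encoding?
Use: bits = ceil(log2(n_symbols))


log2(3041) = 11.5703
Bracket: 2^11 = 2048 < 3041 <= 2^12 = 4096
So ceil(log2(3041)) = 12

bits = ceil(log2(3041)) = ceil(11.5703) = 12 bits


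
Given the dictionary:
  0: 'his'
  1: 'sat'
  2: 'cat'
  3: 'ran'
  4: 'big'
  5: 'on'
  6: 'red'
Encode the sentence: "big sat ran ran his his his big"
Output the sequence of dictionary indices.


Look up each word in the dictionary:
  'big' -> 4
  'sat' -> 1
  'ran' -> 3
  'ran' -> 3
  'his' -> 0
  'his' -> 0
  'his' -> 0
  'big' -> 4

Encoded: [4, 1, 3, 3, 0, 0, 0, 4]


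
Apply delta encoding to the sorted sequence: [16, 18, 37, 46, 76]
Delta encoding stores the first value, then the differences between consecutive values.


First value: 16
Deltas:
  18 - 16 = 2
  37 - 18 = 19
  46 - 37 = 9
  76 - 46 = 30


Delta encoded: [16, 2, 19, 9, 30]


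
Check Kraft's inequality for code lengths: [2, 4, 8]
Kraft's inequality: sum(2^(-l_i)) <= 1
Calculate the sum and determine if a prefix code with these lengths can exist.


Sum = 2^(-2) + 2^(-4) + 2^(-8)
    = 0.25 + 0.0625 + 0.00390625
    = 81/256 = 0.31640625
Since 0.31640625 <= 1, Kraft's inequality IS satisfied.
A prefix code with these lengths CAN exist.

Kraft sum = 0.31640625. Satisfied.


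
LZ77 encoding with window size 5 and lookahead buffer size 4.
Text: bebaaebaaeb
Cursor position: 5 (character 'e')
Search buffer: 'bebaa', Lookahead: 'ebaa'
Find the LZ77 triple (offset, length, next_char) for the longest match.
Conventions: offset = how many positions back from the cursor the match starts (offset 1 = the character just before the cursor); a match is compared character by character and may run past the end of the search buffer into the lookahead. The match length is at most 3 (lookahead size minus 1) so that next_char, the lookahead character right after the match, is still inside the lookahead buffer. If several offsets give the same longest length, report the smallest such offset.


Try each offset into the search buffer:
  offset=1 (pos 4, char 'a'): match length 0
  offset=2 (pos 3, char 'a'): match length 0
  offset=3 (pos 2, char 'b'): match length 0
  offset=4 (pos 1, char 'e'): match length 3
  offset=5 (pos 0, char 'b'): match length 0
Longest match has length 3 at offset 4.
next_char = character at position 5 + 3 = 8 -> 'a'

Best match: offset=4, length=3 (matching 'eba' starting at position 1)
LZ77 triple: (4, 3, 'a')


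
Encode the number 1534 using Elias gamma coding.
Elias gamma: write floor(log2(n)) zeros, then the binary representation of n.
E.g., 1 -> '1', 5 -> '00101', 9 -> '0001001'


num_bits = floor(log2(1534)) + 1 = 11
leading_zeros = num_bits - 1 = 10
binary(1534) = 10111111110

Elias gamma(1534) = '0000000000' + '10111111110' = 000000000010111111110 (21 bits)


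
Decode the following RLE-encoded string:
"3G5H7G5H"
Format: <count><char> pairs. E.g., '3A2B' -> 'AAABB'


Expanding each <count><char> pair:
  3G -> 'GGG'
  5H -> 'HHHHH'
  7G -> 'GGGGGGG'
  5H -> 'HHHHH'

Decoded = GGGHHHHHGGGGGGGHHHHH


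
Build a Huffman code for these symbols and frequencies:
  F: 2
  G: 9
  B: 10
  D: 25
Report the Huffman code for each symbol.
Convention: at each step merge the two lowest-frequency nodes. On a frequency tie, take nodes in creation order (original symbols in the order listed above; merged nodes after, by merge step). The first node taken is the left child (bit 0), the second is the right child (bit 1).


Huffman tree construction:
Step 1: Merge F(2) + G(9) = 11
Step 2: Merge B(10) + (F+G)(11) = 21
Step 3: Merge (B+(F+G))(21) + D(25) = 46
Read each symbol's code off the tree from the root (left child = 0, right child = 1).

Codes:
  F: 010 (length 3)
  G: 011 (length 3)
  B: 00 (length 2)
  D: 1 (length 1)
Average code length: 78/46 = 1.6957 bits/symbol


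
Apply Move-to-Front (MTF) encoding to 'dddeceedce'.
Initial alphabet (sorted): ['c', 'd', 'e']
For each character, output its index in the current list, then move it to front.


MTF encoding:
'd': index 1 in ['c', 'd', 'e'] -> ['d', 'c', 'e']
'd': index 0 in ['d', 'c', 'e'] -> ['d', 'c', 'e']
'd': index 0 in ['d', 'c', 'e'] -> ['d', 'c', 'e']
'e': index 2 in ['d', 'c', 'e'] -> ['e', 'd', 'c']
'c': index 2 in ['e', 'd', 'c'] -> ['c', 'e', 'd']
'e': index 1 in ['c', 'e', 'd'] -> ['e', 'c', 'd']
'e': index 0 in ['e', 'c', 'd'] -> ['e', 'c', 'd']
'd': index 2 in ['e', 'c', 'd'] -> ['d', 'e', 'c']
'c': index 2 in ['d', 'e', 'c'] -> ['c', 'd', 'e']
'e': index 2 in ['c', 'd', 'e'] -> ['e', 'c', 'd']


Output: [1, 0, 0, 2, 2, 1, 0, 2, 2, 2]


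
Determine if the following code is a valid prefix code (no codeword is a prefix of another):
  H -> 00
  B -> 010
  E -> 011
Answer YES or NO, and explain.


Checking each pair (does one codeword prefix another?):
  H='00' vs B='010': no prefix
  H='00' vs E='011': no prefix
  B='010' vs H='00': no prefix
  B='010' vs E='011': no prefix
  E='011' vs H='00': no prefix
  E='011' vs B='010': no prefix
No violation found over all pairs.

YES -- this is a valid prefix code. No codeword is a prefix of any other codeword.


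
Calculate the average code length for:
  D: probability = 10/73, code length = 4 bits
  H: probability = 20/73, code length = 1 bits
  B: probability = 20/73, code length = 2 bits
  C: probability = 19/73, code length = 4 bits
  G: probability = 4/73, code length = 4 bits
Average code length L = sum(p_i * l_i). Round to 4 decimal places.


Weighted contributions p_i * l_i:
  D: (10/73) * 4 = 40/73
  H: (20/73) * 1 = 20/73
  B: (20/73) * 2 = 40/73
  C: (19/73) * 4 = 76/73
  G: (4/73) * 4 = 16/73
Sum = (40 + 20 + 40 + 76 + 16)/73 = 192/73

L = 192/73 = 2.6301 bits/symbol


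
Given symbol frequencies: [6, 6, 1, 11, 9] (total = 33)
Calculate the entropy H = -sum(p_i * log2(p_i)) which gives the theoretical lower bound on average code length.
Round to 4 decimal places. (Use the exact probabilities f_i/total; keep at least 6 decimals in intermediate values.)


Per-symbol terms -p_i * log2(p_i) with p_i = f_i/33:
  p = 6/33 = 0.181818: log2(p) = -2.459432, -p*log2(p) = 0.447169
  p = 6/33 = 0.181818: log2(p) = -2.459432, -p*log2(p) = 0.447169
  p = 1/33 = 0.030303: log2(p) = -5.044394, -p*log2(p) = 0.152860
  p = 11/33 = 0.333333: log2(p) = -1.584963, -p*log2(p) = 0.528321
  p = 9/33 = 0.272727: log2(p) = -1.874469, -p*log2(p) = 0.511219
H = 0.447169 + 0.447169 + 0.152860 + 0.528321 + 0.511219 = 2.086738

H = 2.0867 bits/symbol


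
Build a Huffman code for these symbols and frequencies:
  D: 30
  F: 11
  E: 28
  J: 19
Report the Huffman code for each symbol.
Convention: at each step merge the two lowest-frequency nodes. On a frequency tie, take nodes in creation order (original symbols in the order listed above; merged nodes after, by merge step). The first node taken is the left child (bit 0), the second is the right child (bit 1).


Huffman tree construction:
Step 1: Merge F(11) + J(19) = 30
Step 2: Merge E(28) + D(30) = 58
Step 3: Merge (F+J)(30) + (E+D)(58) = 88
Read each symbol's code off the tree from the root (left child = 0, right child = 1).

Codes:
  D: 11 (length 2)
  F: 00 (length 2)
  E: 10 (length 2)
  J: 01 (length 2)
Average code length: 176/88 = 2.0000 bits/symbol


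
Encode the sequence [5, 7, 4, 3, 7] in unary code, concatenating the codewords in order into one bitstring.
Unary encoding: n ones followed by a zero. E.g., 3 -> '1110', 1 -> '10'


Encode each number as n ones followed by a terminating 0:
  5 -> 111110 (6 bits)
  7 -> 11111110 (8 bits)
  4 -> 11110 (5 bits)
  3 -> 1110 (4 bits)
  7 -> 11111110 (8 bits)
Total length = 6 + 8 + 5 + 4 + 8 = 31 bits.

Unary([5, 7, 4, 3, 7]) = 1111101111111011110111011111110 (31 bits)


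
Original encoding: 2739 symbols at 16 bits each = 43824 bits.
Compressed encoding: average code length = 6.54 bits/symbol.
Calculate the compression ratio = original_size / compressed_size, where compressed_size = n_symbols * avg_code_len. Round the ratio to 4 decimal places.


original_size = n_symbols * orig_bits = 2739 * 16 = 43824 bits
compressed_size = n_symbols * avg_code_len = 2739 * 6.54 = 17913.06 bits
ratio = original_size / compressed_size = 43824 / 17913.06 = 2.4465

Compression ratio = 2.4465


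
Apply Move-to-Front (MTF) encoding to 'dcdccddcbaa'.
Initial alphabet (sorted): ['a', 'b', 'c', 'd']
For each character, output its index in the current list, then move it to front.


MTF encoding:
'd': index 3 in ['a', 'b', 'c', 'd'] -> ['d', 'a', 'b', 'c']
'c': index 3 in ['d', 'a', 'b', 'c'] -> ['c', 'd', 'a', 'b']
'd': index 1 in ['c', 'd', 'a', 'b'] -> ['d', 'c', 'a', 'b']
'c': index 1 in ['d', 'c', 'a', 'b'] -> ['c', 'd', 'a', 'b']
'c': index 0 in ['c', 'd', 'a', 'b'] -> ['c', 'd', 'a', 'b']
'd': index 1 in ['c', 'd', 'a', 'b'] -> ['d', 'c', 'a', 'b']
'd': index 0 in ['d', 'c', 'a', 'b'] -> ['d', 'c', 'a', 'b']
'c': index 1 in ['d', 'c', 'a', 'b'] -> ['c', 'd', 'a', 'b']
'b': index 3 in ['c', 'd', 'a', 'b'] -> ['b', 'c', 'd', 'a']
'a': index 3 in ['b', 'c', 'd', 'a'] -> ['a', 'b', 'c', 'd']
'a': index 0 in ['a', 'b', 'c', 'd'] -> ['a', 'b', 'c', 'd']


Output: [3, 3, 1, 1, 0, 1, 0, 1, 3, 3, 0]


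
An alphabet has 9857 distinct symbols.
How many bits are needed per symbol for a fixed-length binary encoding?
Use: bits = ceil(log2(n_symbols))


log2(9857) = 13.2669
Bracket: 2^13 = 8192 < 9857 <= 2^14 = 16384
So ceil(log2(9857)) = 14

bits = ceil(log2(9857)) = ceil(13.2669) = 14 bits


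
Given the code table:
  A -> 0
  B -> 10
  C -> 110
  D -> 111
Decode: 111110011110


Decoding:
111 -> D
110 -> C
0 -> A
111 -> D
10 -> B


Result: DCADB


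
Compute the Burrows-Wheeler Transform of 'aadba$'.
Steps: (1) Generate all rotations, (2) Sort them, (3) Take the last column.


Rotations (sorted):
  0: $aadba -> last char: a
  1: a$aadb -> last char: b
  2: aadba$ -> last char: $
  3: adba$a -> last char: a
  4: ba$aad -> last char: d
  5: dba$aa -> last char: a


BWT = ab$ada


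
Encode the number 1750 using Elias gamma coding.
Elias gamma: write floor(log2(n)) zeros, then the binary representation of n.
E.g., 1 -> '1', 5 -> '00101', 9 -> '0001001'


num_bits = floor(log2(1750)) + 1 = 11
leading_zeros = num_bits - 1 = 10
binary(1750) = 11011010110

Elias gamma(1750) = '0000000000' + '11011010110' = 000000000011011010110 (21 bits)


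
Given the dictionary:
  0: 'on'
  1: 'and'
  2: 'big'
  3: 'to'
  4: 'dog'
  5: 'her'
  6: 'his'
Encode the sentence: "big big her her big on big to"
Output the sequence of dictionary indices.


Look up each word in the dictionary:
  'big' -> 2
  'big' -> 2
  'her' -> 5
  'her' -> 5
  'big' -> 2
  'on' -> 0
  'big' -> 2
  'to' -> 3

Encoded: [2, 2, 5, 5, 2, 0, 2, 3]


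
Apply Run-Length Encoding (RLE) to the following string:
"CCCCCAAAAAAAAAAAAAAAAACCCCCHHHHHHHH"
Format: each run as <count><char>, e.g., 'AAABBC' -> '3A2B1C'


Scanning runs left to right:
  i=0: run of 'C' x 5 -> '5C'
  i=5: run of 'A' x 17 -> '17A'
  i=22: run of 'C' x 5 -> '5C'
  i=27: run of 'H' x 8 -> '8H'

RLE = 5C17A5C8H


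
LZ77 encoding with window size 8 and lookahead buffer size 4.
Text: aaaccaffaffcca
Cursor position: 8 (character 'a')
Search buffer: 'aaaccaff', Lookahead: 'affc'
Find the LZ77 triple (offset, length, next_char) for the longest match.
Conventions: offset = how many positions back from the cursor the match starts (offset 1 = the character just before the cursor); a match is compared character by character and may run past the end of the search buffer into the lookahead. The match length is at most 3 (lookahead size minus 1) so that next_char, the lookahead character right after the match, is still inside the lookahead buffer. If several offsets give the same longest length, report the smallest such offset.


Try each offset into the search buffer:
  offset=1 (pos 7, char 'f'): match length 0
  offset=2 (pos 6, char 'f'): match length 0
  offset=3 (pos 5, char 'a'): match length 3
  offset=4 (pos 4, char 'c'): match length 0
  offset=5 (pos 3, char 'c'): match length 0
  offset=6 (pos 2, char 'a'): match length 1
  offset=7 (pos 1, char 'a'): match length 1
  offset=8 (pos 0, char 'a'): match length 1
Longest match has length 3 at offset 3.
next_char = character at position 8 + 3 = 11 -> 'c'

Best match: offset=3, length=3 (matching 'aff' starting at position 5)
LZ77 triple: (3, 3, 'c')


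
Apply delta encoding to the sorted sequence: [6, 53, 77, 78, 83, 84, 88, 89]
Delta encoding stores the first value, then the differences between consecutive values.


First value: 6
Deltas:
  53 - 6 = 47
  77 - 53 = 24
  78 - 77 = 1
  83 - 78 = 5
  84 - 83 = 1
  88 - 84 = 4
  89 - 88 = 1


Delta encoded: [6, 47, 24, 1, 5, 1, 4, 1]


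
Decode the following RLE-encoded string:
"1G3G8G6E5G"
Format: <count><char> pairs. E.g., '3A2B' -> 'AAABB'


Expanding each <count><char> pair:
  1G -> 'G'
  3G -> 'GGG'
  8G -> 'GGGGGGGG'
  6E -> 'EEEEEE'
  5G -> 'GGGGG'

Decoded = GGGGGGGGGGGGEEEEEEGGGGG


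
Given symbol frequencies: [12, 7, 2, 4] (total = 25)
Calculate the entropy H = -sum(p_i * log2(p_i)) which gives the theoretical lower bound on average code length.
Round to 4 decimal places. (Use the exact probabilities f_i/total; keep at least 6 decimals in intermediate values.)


Per-symbol terms -p_i * log2(p_i) with p_i = f_i/25:
  p = 12/25 = 0.480000: log2(p) = -1.058894, -p*log2(p) = 0.508269
  p = 7/25 = 0.280000: log2(p) = -1.836501, -p*log2(p) = 0.514220
  p = 2/25 = 0.080000: log2(p) = -3.643856, -p*log2(p) = 0.291508
  p = 4/25 = 0.160000: log2(p) = -2.643856, -p*log2(p) = 0.423017
H = 0.508269 + 0.514220 + 0.291508 + 0.423017 = 1.737014

H = 1.737 bits/symbol


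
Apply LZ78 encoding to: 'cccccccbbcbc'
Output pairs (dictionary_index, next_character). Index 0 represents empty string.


LZ78 encoding steps:
Dictionary: {0: ''}
Step 1: w='' (idx 0), next='c' -> output (0, 'c'), add 'c' as idx 1
Step 2: w='c' (idx 1), next='c' -> output (1, 'c'), add 'cc' as idx 2
Step 3: w='cc' (idx 2), next='c' -> output (2, 'c'), add 'ccc' as idx 3
Step 4: w='c' (idx 1), next='b' -> output (1, 'b'), add 'cb' as idx 4
Step 5: w='' (idx 0), next='b' -> output (0, 'b'), add 'b' as idx 5
Step 6: w='cb' (idx 4), next='c' -> output (4, 'c'), add 'cbc' as idx 6


Encoded: [(0, 'c'), (1, 'c'), (2, 'c'), (1, 'b'), (0, 'b'), (4, 'c')]


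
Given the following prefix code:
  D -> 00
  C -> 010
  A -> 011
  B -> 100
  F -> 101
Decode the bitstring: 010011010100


Decoding step by step:
Bits 010 -> C
Bits 011 -> A
Bits 010 -> C
Bits 100 -> B


Decoded message: CACB


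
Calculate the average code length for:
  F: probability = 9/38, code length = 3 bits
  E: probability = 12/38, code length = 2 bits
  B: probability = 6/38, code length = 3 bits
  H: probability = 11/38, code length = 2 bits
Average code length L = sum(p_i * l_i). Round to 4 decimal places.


Weighted contributions p_i * l_i:
  F: (9/38) * 3 = 27/38
  E: (12/38) * 2 = 24/38
  B: (6/38) * 3 = 18/38
  H: (11/38) * 2 = 22/38
Sum = (27 + 24 + 18 + 22)/38 = 91/38

L = 91/38 = 2.3947 bits/symbol


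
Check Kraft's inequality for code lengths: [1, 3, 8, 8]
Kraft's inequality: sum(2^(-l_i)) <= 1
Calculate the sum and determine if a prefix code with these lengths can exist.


Sum = 2^(-1) + 2^(-3) + 2^(-8) + 2^(-8)
    = 0.5 + 0.125 + 0.00390625 + 0.00390625
    = 162/256 = 0.6328125
Since 0.6328125 <= 1, Kraft's inequality IS satisfied.
A prefix code with these lengths CAN exist.

Kraft sum = 0.6328125. Satisfied.


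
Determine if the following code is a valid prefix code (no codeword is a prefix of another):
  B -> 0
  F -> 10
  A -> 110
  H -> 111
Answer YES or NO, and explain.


Checking each pair (does one codeword prefix another?):
  B='0' vs F='10': no prefix
  B='0' vs A='110': no prefix
  B='0' vs H='111': no prefix
  F='10' vs B='0': no prefix
  F='10' vs A='110': no prefix
  F='10' vs H='111': no prefix
  A='110' vs B='0': no prefix
  A='110' vs F='10': no prefix
  A='110' vs H='111': no prefix
  H='111' vs B='0': no prefix
  H='111' vs F='10': no prefix
  H='111' vs A='110': no prefix
No violation found over all pairs.

YES -- this is a valid prefix code. No codeword is a prefix of any other codeword.


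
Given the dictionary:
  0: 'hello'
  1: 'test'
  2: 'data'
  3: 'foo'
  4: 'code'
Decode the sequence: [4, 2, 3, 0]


Look up each index in the dictionary:
  4 -> 'code'
  2 -> 'data'
  3 -> 'foo'
  0 -> 'hello'

Decoded: "code data foo hello"
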